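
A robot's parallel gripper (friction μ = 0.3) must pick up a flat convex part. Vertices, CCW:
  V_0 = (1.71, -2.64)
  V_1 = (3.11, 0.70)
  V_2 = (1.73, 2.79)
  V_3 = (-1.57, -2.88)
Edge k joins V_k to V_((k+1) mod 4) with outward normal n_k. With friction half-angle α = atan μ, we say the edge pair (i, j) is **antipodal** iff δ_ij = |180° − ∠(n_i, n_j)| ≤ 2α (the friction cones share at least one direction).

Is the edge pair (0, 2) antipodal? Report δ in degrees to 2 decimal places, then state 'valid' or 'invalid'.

α = atan 0.3 = 16.70°;  2α = 33.40°
edge 0: e_0 = (+1.40, +3.34);  n_0 = (+0.9223, -0.3866)
edge 2: e_2 = (-3.30, -5.67);  n_2 = (-0.8643, +0.5030)
∠(n_0, n_2) = 172.54°
δ = |180° − 172.54°| = 7.46°
7.46° ≤ 2α = 33.40°  →  valid

δ = 7.46°, valid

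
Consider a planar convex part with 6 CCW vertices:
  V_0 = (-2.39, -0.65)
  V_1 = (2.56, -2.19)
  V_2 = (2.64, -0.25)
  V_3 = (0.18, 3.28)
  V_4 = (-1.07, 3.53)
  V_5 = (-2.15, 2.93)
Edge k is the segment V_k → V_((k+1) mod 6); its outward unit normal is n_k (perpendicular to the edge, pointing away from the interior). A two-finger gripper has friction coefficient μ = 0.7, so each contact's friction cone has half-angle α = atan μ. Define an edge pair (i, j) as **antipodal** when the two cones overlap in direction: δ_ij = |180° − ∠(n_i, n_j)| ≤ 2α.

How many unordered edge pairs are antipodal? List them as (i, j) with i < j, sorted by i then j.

α = atan 0.7 = 34.99°;  2α = 69.98°
n_0 = (-0.2971, -0.9549)
n_1 = (+0.9992, -0.0412)
n_2 = (+0.8204, +0.5717)
n_3 = (+0.1961, +0.9806)
n_4 = (-0.4856, +0.8742)
n_5 = (-0.9978, +0.0669)
  (0,1): δ = 75.08°  ·
  (0,2): δ = 37.85°  ✓
  (0,3): δ = 5.97°  ✓
  (0,4): δ = 46.34°  ✓
  (0,5): δ = 103.45°  ·
  (1,2): δ = 142.77°  ·
  (1,3): δ = 98.95°  ·
  (1,4): δ = 58.58°  ✓
  (1,5): δ = 1.47°  ✓
  (2,3): δ = 136.18°  ·
  (2,4): δ = 95.82°  ·
  (2,5): δ = 38.71°  ✓
  (3,4): δ = 139.64°  ·
  (3,5): δ = 82.53°  ·
  (4,5): δ = 122.89°  ·
antipodal pairs: 6

count = 6; pairs: (0,2), (0,3), (0,4), (1,4), (1,5), (2,5)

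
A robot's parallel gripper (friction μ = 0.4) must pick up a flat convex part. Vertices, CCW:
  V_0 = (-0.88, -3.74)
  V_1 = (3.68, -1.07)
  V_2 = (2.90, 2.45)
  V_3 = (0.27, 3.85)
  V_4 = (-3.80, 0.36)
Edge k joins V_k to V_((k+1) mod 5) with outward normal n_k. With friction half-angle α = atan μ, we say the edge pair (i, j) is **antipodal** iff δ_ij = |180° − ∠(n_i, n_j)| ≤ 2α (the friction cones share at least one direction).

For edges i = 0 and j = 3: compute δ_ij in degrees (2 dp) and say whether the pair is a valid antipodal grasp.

α = atan 0.4 = 21.80°;  2α = 43.60°
edge 0: e_0 = (+4.56, +2.67);  n_0 = (+0.5053, -0.8630)
edge 3: e_3 = (-4.07, -3.49);  n_3 = (-0.6509, +0.7591)
∠(n_0, n_3) = 169.74°
δ = |180° − 169.74°| = 10.26°
10.26° ≤ 2α = 43.60°  →  valid

δ = 10.26°, valid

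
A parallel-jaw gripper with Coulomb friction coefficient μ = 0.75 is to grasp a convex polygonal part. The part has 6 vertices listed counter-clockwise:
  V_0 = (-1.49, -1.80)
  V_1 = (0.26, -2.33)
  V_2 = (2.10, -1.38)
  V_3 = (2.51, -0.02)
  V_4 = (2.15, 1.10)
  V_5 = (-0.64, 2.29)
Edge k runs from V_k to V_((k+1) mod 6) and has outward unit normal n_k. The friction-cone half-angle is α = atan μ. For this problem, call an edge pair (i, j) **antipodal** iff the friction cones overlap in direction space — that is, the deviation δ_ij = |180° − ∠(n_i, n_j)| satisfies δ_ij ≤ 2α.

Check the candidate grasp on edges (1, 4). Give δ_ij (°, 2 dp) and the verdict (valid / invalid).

δ = 50.41°, valid

α = atan 0.75 = 36.87°;  2α = 73.74°
edge 1: e_1 = (+1.84, +0.95);  n_1 = (+0.4588, -0.8886)
edge 4: e_4 = (-2.79, +1.19);  n_4 = (+0.3923, +0.9198)
∠(n_1, n_4) = 129.59°
δ = |180° − 129.59°| = 50.41°
50.41° ≤ 2α = 73.74°  →  valid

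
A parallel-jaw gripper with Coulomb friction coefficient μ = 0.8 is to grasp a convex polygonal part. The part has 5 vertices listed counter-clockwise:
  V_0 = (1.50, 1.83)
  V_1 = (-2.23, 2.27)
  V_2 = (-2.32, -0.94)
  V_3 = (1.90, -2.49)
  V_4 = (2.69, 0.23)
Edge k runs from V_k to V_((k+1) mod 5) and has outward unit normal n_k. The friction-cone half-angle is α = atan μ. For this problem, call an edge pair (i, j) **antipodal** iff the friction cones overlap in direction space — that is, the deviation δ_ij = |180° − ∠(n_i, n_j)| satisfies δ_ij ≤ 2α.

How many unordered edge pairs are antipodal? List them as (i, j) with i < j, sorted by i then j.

α = atan 0.8 = 38.66°;  2α = 77.32°
n_0 = (+0.1172, +0.9931)
n_1 = (-0.9996, +0.0280)
n_2 = (-0.3448, -0.9387)
n_3 = (+0.9603, -0.2789)
n_4 = (+0.8024, +0.5968)
  (0,1): δ = 84.88°  ·
  (0,2): δ = 13.44°  ✓
  (0,3): δ = 80.53°  ·
  (0,4): δ = 133.37°  ·
  (1,2): δ = 108.56°  ·
  (1,3): δ = 14.59°  ✓
  (1,4): δ = 38.25°  ✓
  (2,3): δ = 86.03°  ·
  (2,4): δ = 33.19°  ✓
  (3,4): δ = 127.16°  ·
antipodal pairs: 4

count = 4; pairs: (0,2), (1,3), (1,4), (2,4)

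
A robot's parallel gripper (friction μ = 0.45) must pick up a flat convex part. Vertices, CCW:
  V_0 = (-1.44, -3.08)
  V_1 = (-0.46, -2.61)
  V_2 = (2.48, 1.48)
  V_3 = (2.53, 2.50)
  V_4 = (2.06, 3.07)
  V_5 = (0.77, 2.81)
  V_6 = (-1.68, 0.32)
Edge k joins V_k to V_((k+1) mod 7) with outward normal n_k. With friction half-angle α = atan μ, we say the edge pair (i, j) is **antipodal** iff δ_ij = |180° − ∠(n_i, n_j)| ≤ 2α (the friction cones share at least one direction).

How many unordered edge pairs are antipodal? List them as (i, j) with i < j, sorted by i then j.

α = atan 0.45 = 24.23°;  2α = 48.46°
n_0 = (+0.4324, -0.9017)
n_1 = (+0.8120, -0.5837)
n_2 = (+0.9988, -0.0490)
n_3 = (+0.7715, +0.6362)
n_4 = (-0.1976, +0.9803)
n_5 = (-0.7128, +0.7014)
n_6 = (-0.9975, -0.0704)
  (0,1): δ = 151.33°  ·
  (0,2): δ = 118.43°  ·
  (0,3): δ = 76.11°  ·
  (0,4): δ = 14.23°  ✓
  (0,5): δ = 19.84°  ✓
  (0,6): δ = 68.42°  ·
  (1,2): δ = 147.10°  ·
  (1,3): δ = 104.78°  ·
  (1,4): δ = 42.90°  ✓
  (1,5): δ = 8.83°  ✓
  (1,6): δ = 39.75°  ✓
  (2,3): δ = 137.69°  ·
  (2,4): δ = 75.80°  ·
  (2,5): δ = 41.73°  ✓
  (2,6): δ = 6.84°  ✓
  (3,4): δ = 118.11°  ·
  (3,5): δ = 84.04°  ·
  (3,6): δ = 35.47°  ✓
  (4,5): δ = 145.93°  ·
  (4,6): δ = 97.36°  ·
  (5,6): δ = 131.43°  ·
antipodal pairs: 8

count = 8; pairs: (0,4), (0,5), (1,4), (1,5), (1,6), (2,5), (2,6), (3,6)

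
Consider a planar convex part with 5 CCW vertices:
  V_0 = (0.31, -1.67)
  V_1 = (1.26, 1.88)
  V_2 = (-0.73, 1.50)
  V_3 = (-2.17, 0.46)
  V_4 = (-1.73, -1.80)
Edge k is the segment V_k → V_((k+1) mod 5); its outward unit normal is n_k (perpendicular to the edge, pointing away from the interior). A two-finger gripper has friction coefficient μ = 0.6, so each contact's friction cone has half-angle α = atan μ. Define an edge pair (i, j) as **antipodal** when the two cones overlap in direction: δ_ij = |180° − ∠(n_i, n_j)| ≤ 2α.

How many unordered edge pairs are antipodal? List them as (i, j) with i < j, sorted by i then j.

α = atan 0.6 = 30.96°;  2α = 61.93°
n_0 = (+0.9660, -0.2585)
n_1 = (-0.1876, +0.9823)
n_2 = (-0.5855, +0.8107)
n_3 = (-0.9816, -0.1911)
n_4 = (+0.0636, -0.9980)
  (0,1): δ = 64.21°  ·
  (0,2): δ = 39.18°  ✓
  (0,3): δ = 26.00°  ✓
  (0,4): δ = 108.63°  ·
  (1,2): δ = 154.97°  ·
  (1,3): δ = 89.79°  ·
  (1,4): δ = 7.16°  ✓
  (2,3): δ = 114.82°  ·
  (2,4): δ = 32.19°  ✓
  (3,4): δ = 97.37°  ·
antipodal pairs: 4

count = 4; pairs: (0,2), (0,3), (1,4), (2,4)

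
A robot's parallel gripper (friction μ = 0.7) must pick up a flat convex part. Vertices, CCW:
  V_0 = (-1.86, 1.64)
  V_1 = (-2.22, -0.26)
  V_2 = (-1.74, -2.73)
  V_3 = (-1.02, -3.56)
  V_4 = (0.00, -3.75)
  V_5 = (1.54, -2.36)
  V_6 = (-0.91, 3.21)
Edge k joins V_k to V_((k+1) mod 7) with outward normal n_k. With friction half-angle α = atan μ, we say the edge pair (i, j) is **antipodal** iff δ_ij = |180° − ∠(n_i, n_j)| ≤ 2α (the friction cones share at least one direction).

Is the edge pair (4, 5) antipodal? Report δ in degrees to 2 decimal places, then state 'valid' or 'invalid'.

α = atan 0.7 = 34.99°;  2α = 69.98°
edge 4: e_4 = (+1.54, +1.39);  n_4 = (+0.6700, -0.7423)
edge 5: e_5 = (-2.45, +5.57);  n_5 = (+0.9154, +0.4026)
∠(n_4, n_5) = 71.67°
δ = |180° − 71.67°| = 108.33°
108.33° > 2α = 69.98°  →  invalid

δ = 108.33°, invalid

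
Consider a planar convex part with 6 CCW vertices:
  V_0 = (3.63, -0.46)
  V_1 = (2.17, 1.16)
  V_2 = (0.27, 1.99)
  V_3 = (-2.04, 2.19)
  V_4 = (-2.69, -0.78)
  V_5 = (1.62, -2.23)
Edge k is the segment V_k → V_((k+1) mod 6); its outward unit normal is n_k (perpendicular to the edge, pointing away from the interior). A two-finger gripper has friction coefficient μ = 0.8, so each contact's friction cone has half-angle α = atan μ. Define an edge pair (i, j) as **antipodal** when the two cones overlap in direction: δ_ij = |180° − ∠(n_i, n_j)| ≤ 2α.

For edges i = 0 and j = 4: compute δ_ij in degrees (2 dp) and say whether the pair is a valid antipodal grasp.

δ = 29.38°, valid

α = atan 0.8 = 38.66°;  2α = 77.32°
edge 0: e_0 = (-1.46, +1.62);  n_0 = (+0.7428, +0.6695)
edge 4: e_4 = (+4.31, -1.45);  n_4 = (-0.3189, -0.9478)
∠(n_0, n_4) = 150.62°
δ = |180° − 150.62°| = 29.38°
29.38° ≤ 2α = 77.32°  →  valid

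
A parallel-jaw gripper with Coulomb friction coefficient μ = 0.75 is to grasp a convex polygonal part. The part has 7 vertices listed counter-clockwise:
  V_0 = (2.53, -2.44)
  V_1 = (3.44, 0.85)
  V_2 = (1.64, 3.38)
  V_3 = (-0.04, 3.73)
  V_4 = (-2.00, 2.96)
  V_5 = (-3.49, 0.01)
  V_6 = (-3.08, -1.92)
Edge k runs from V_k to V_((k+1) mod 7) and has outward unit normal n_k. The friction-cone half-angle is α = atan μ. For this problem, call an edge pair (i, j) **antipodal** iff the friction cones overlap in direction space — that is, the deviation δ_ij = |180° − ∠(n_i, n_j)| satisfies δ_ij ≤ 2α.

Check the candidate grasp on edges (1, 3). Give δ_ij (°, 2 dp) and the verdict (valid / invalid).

α = atan 0.75 = 36.87°;  2α = 73.74°
edge 1: e_1 = (-1.80, +2.53);  n_1 = (+0.8148, +0.5797)
edge 3: e_3 = (-1.96, -0.77);  n_3 = (-0.3657, +0.9308)
∠(n_1, n_3) = 76.02°
δ = |180° − 76.02°| = 103.98°
103.98° > 2α = 73.74°  →  invalid

δ = 103.98°, invalid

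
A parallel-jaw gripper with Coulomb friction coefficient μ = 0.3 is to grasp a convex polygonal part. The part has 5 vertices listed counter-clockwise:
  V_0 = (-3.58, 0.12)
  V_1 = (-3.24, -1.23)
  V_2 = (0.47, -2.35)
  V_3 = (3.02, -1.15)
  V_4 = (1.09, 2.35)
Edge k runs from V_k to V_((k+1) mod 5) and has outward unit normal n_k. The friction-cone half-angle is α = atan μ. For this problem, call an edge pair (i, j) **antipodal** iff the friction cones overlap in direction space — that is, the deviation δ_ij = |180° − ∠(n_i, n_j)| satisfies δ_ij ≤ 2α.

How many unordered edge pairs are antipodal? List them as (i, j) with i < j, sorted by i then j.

count = 2; pairs: (0,3), (2,4)

α = atan 0.3 = 16.70°;  2α = 33.40°
n_0 = (-0.9697, -0.2442)
n_1 = (-0.2890, -0.9573)
n_2 = (+0.4258, -0.9048)
n_3 = (+0.8757, +0.4829)
n_4 = (-0.4309, +0.9024)
  (0,1): δ = 120.93°  ·
  (0,2): δ = 78.93°  ·
  (0,3): δ = 14.74°  ✓
  (0,4): δ = 101.39°  ·
  (1,2): δ = 138.00°  ·
  (1,3): δ = 44.33°  ·
  (1,4): δ = 42.32°  ·
  (2,3): δ = 86.33°  ·
  (2,4): δ = 0.32°  ✓
  (3,4): δ = 93.35°  ·
antipodal pairs: 2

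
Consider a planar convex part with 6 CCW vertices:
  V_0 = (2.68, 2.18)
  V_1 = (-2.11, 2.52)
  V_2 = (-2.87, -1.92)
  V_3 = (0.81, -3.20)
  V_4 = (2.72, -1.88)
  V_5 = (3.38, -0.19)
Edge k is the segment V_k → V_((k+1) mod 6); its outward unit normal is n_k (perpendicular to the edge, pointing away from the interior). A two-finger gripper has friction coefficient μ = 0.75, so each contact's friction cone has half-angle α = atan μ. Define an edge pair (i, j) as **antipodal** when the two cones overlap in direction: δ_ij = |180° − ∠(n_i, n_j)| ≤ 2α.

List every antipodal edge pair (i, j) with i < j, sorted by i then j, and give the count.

α = atan 0.75 = 36.87°;  2α = 73.74°
n_0 = (+0.0708, +0.9975)
n_1 = (-0.9857, +0.1687)
n_2 = (-0.3285, -0.9445)
n_3 = (+0.5685, -0.8227)
n_4 = (+0.9315, -0.3638)
n_5 = (+0.9590, +0.2833)
  (0,1): δ = 95.65°  ·
  (0,2): δ = 15.12°  ✓
  (0,3): δ = 38.71°  ✓
  (0,4): δ = 72.73°  ✓
  (0,5): δ = 110.52°  ·
  (1,2): δ = 99.47°  ·
  (1,3): δ = 45.64°  ✓
  (1,4): δ = 11.62°  ✓
  (1,5): δ = 26.17°  ✓
  (2,3): δ = 126.17°  ·
  (2,4): δ = 92.15°  ·
  (2,5): δ = 54.37°  ✓
  (3,4): δ = 145.98°  ·
  (3,5): δ = 108.19°  ·
  (4,5): δ = 142.21°  ·
antipodal pairs: 7

count = 7; pairs: (0,2), (0,3), (0,4), (1,3), (1,4), (1,5), (2,5)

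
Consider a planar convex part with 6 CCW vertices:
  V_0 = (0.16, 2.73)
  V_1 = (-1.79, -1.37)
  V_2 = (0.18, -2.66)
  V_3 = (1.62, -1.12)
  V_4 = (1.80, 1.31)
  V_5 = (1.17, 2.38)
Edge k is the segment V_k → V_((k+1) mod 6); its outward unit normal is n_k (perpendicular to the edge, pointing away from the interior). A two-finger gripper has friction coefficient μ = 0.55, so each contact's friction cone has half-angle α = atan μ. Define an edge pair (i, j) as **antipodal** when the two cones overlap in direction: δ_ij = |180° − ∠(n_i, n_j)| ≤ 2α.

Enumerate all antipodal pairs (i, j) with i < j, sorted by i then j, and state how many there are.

count = 5; pairs: (0,2), (0,3), (0,4), (1,4), (1,5)

α = atan 0.55 = 28.81°;  2α = 57.62°
n_0 = (-0.9031, +0.4295)
n_1 = (-0.5478, -0.8366)
n_2 = (+0.7304, -0.6830)
n_3 = (+0.9973, -0.0739)
n_4 = (+0.8617, +0.5074)
n_5 = (+0.3274, +0.9449)
  (0,1): δ = 97.78°  ·
  (0,2): δ = 17.64°  ✓
  (0,3): δ = 21.20°  ✓
  (0,4): δ = 55.93°  ✓
  (0,5): δ = 96.32°  ·
  (1,2): δ = 99.86°  ·
  (1,3): δ = 61.02°  ·
  (1,4): δ = 26.29°  ✓
  (1,5): δ = 14.10°  ✓
  (2,3): δ = 141.16°  ·
  (2,4): δ = 106.43°  ·
  (2,5): δ = 66.03°  ·
  (3,4): δ = 145.27°  ·
  (3,5): δ = 104.88°  ·
  (4,5): δ = 139.60°  ·
antipodal pairs: 5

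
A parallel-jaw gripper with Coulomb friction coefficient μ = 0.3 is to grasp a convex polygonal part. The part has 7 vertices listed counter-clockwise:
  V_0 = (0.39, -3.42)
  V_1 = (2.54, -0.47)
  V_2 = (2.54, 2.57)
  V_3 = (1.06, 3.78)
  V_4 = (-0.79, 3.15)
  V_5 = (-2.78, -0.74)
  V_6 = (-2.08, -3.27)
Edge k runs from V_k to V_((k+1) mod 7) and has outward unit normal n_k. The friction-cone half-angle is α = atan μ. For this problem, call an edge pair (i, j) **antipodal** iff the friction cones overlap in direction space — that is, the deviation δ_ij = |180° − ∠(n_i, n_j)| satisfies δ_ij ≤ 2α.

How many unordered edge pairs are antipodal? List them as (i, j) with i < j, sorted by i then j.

α = atan 0.3 = 16.70°;  2α = 33.40°
n_0 = (+0.8081, -0.5890)
n_1 = (+1.0000, -0.0000)
n_2 = (+0.6330, +0.7742)
n_3 = (-0.3224, +0.9466)
n_4 = (-0.8903, +0.4554)
n_5 = (-0.9638, -0.2667)
n_6 = (-0.0606, -0.9982)
  (0,1): δ = 143.91°  ·
  (0,2): δ = 93.18°  ·
  (0,3): δ = 35.11°  ·
  (0,4): δ = 8.99°  ✓
  (0,5): δ = 51.55°  ·
  (0,6): δ = 122.61°  ·
  (1,2): δ = 129.27°  ·
  (1,3): δ = 71.19°  ·
  (1,4): δ = 27.09°  ✓
  (1,5): δ = 15.47°  ✓
  (1,6): δ = 86.52°  ·
  (2,3): δ = 121.93°  ·
  (2,4): δ = 77.82°  ·
  (2,5): δ = 35.27°  ·
  (2,6): δ = 35.79°  ·
  (3,4): δ = 135.90°  ·
  (3,5): δ = 93.34°  ·
  (3,6): δ = 22.28°  ✓
  (4,5): δ = 137.44°  ·
  (4,6): δ = 66.38°  ·
  (5,6): δ = 108.94°  ·
antipodal pairs: 4

count = 4; pairs: (0,4), (1,4), (1,5), (3,6)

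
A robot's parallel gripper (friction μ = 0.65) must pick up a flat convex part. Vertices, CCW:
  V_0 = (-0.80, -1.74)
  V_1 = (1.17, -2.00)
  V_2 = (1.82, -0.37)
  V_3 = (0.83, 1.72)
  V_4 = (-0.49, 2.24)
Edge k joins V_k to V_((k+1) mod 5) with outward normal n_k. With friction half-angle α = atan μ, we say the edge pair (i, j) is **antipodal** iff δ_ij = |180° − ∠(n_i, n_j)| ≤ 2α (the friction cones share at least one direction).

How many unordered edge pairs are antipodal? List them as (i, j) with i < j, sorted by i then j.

count = 4; pairs: (0,2), (0,3), (1,4), (2,4)

α = atan 0.65 = 33.02°;  2α = 66.05°
n_0 = (-0.1308, -0.9914)
n_1 = (+0.9289, -0.3704)
n_2 = (+0.9037, +0.4281)
n_3 = (+0.3665, +0.9304)
n_4 = (-0.9970, +0.0777)
  (0,1): δ = 104.22°  ·
  (0,2): δ = 57.14°  ✓
  (0,3): δ = 13.98°  ✓
  (0,4): δ = 93.06°  ·
  (1,2): δ = 132.91°  ·
  (1,3): δ = 89.76°  ·
  (1,4): δ = 17.29°  ✓
  (2,3): δ = 136.85°  ·
  (2,4): δ = 29.80°  ✓
  (3,4): δ = 72.95°  ·
antipodal pairs: 4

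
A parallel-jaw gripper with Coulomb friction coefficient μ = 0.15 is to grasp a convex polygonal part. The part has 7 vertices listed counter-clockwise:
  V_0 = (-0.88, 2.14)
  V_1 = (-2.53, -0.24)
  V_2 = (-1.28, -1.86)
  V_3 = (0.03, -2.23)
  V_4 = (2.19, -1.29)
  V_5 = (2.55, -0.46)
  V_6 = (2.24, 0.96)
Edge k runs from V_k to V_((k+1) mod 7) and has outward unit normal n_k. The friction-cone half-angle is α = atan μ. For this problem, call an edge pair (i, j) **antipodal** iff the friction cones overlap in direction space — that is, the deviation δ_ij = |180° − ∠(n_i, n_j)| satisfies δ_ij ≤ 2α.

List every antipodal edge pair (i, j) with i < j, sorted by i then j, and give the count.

α = atan 0.15 = 8.53°;  2α = 17.06°
n_0 = (-0.8218, +0.5697)
n_1 = (-0.7917, -0.6109)
n_2 = (-0.2718, -0.9624)
n_3 = (+0.3990, -0.9169)
n_4 = (+0.9174, -0.3979)
n_5 = (+0.9770, +0.2133)
n_6 = (+0.3538, +0.9353)
  (0,1): δ = 107.61°  ·
  (0,2): δ = 71.04°  ·
  (0,3): δ = 31.75°  ·
  (0,4): δ = 11.28°  ✓
  (0,5): δ = 47.05°  ·
  (0,6): δ = 104.02°  ·
  (1,2): δ = 143.43°  ·
  (1,3): δ = 104.14°  ·
  (1,4): δ = 61.10°  ·
  (1,5): δ = 25.34°  ·
  (1,6): δ = 31.63°  ·
  (2,3): δ = 140.71°  ·
  (2,4): δ = 97.68°  ·
  (2,5): δ = 61.91°  ·
  (2,6): δ = 4.94°  ✓
  (3,4): δ = 136.97°  ·
  (3,5): δ = 101.20°  ·
  (3,6): δ = 44.23°  ·
  (4,5): δ = 144.24°  ·
  (4,6): δ = 87.27°  ·
  (5,6): δ = 123.03°  ·
antipodal pairs: 2

count = 2; pairs: (0,4), (2,6)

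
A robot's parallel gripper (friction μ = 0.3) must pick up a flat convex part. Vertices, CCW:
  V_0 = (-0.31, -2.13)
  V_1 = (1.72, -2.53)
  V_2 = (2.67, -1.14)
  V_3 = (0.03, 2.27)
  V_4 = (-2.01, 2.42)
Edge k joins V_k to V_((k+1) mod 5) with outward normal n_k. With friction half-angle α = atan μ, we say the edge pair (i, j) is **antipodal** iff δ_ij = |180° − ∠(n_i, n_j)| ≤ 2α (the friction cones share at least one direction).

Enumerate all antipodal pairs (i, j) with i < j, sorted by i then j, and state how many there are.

α = atan 0.3 = 16.70°;  2α = 33.40°
n_0 = (-0.1933, -0.9811)
n_1 = (+0.8256, -0.5643)
n_2 = (+0.7907, +0.6122)
n_3 = (+0.0733, +0.9973)
n_4 = (-0.9368, -0.3500)
  (0,1): δ = 113.20°  ·
  (0,2): δ = 41.11°  ·
  (0,3): δ = 6.94°  ✓
  (0,4): δ = 121.63°  ·
  (1,2): δ = 107.90°  ·
  (1,3): δ = 59.85°  ·
  (1,4): δ = 54.84°  ·
  (2,3): δ = 131.95°  ·
  (2,4): δ = 17.26°  ✓
  (3,4): δ = 65.31°  ·
antipodal pairs: 2

count = 2; pairs: (0,3), (2,4)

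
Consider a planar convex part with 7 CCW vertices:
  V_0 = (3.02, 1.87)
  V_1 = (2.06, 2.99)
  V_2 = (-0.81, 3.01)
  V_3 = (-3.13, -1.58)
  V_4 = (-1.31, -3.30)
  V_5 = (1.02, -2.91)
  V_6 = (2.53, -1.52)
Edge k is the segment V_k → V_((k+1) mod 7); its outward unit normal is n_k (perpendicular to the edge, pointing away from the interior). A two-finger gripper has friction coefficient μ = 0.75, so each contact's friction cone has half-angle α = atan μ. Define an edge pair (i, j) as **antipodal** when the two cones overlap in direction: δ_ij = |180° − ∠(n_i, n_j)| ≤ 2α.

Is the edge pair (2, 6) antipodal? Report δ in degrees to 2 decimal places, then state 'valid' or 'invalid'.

δ = 18.59°, valid

α = atan 0.75 = 36.87°;  2α = 73.74°
edge 2: e_2 = (-2.32, -4.59);  n_2 = (-0.8925, +0.4511)
edge 6: e_6 = (+0.49, +3.39);  n_6 = (+0.9897, -0.1431)
∠(n_2, n_6) = 161.41°
δ = |180° − 161.41°| = 18.59°
18.59° ≤ 2α = 73.74°  →  valid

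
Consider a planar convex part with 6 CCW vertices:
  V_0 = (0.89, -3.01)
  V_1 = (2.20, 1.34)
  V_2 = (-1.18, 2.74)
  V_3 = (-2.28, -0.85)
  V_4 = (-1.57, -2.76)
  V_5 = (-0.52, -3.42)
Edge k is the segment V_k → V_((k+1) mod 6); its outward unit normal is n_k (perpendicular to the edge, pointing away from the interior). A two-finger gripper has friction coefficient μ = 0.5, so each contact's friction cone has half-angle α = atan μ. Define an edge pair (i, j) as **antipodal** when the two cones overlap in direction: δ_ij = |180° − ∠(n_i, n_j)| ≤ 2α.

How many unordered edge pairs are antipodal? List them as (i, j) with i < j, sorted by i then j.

count = 5; pairs: (0,2), (0,3), (1,3), (1,4), (1,5)

α = atan 0.5 = 26.57°;  2α = 53.13°
n_0 = (+0.9575, -0.2884)
n_1 = (+0.3827, +0.9239)
n_2 = (-0.9561, +0.2930)
n_3 = (-0.9373, -0.3484)
n_4 = (-0.5322, -0.8466)
n_5 = (+0.2792, -0.9602)
  (0,1): δ = 95.74°  ·
  (0,2): δ = 0.28°  ✓
  (0,3): δ = 37.15°  ✓
  (0,4): δ = 74.61°  ·
  (0,5): δ = 122.97°  ·
  (1,2): δ = 84.54°  ·
  (1,3): δ = 47.11°  ✓
  (1,4): δ = 9.65°  ✓
  (1,5): δ = 38.71°  ✓
  (2,3): δ = 142.57°  ·
  (2,4): δ = 105.12°  ·
  (2,5): δ = 56.75°  ·
  (3,4): δ = 142.54°  ·
  (3,5): δ = 94.18°  ·
  (4,5): δ = 131.63°  ·
antipodal pairs: 5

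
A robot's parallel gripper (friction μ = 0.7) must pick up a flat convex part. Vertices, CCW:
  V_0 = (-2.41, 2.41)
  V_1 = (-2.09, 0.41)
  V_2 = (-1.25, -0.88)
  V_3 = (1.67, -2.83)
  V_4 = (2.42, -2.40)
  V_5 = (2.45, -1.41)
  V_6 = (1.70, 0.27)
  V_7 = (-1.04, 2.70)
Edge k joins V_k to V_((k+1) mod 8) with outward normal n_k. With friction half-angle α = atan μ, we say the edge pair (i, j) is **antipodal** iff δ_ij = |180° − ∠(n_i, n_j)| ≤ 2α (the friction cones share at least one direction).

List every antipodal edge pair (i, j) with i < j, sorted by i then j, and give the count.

count = 13; pairs: (0,3), (0,4), (0,5), (0,6), (1,4), (1,5), (1,6), (1,7), (2,4), (2,5), (2,6), (2,7), (3,7)

α = atan 0.7 = 34.99°;  2α = 69.98°
n_0 = (-0.9874, -0.1580)
n_1 = (-0.8380, -0.5457)
n_2 = (-0.5554, -0.8316)
n_3 = (+0.4974, -0.8675)
n_4 = (+0.9995, -0.0303)
n_5 = (+0.9131, +0.4077)
n_6 = (+0.6635, +0.7482)
n_7 = (-0.2071, +0.9783)
  (0,1): δ = 156.02°  ·
  (0,2): δ = 132.83°  ·
  (0,3): δ = 69.26°  ✓
  (0,4): δ = 10.83°  ✓
  (0,5): δ = 14.97°  ✓
  (0,6): δ = 39.34°  ✓
  (0,7): δ = 92.86°  ·
  (1,2): δ = 156.81°  ·
  (1,3): δ = 93.24°  ·
  (1,4): δ = 34.81°  ✓
  (1,5): δ = 9.01°  ✓
  (1,6): δ = 15.36°  ✓
  (1,7): δ = 68.88°  ✓
  (2,3): δ = 116.44°  ·
  (2,4): δ = 58.00°  ✓
  (2,5): δ = 32.21°  ✓
  (2,6): δ = 7.83°  ✓
  (2,7): δ = 45.69°  ✓
  (3,4): δ = 121.56°  ·
  (3,5): δ = 95.77°  ·
  (3,6): δ = 71.40°  ·
  (3,7): δ = 17.88°  ✓
  (4,5): δ = 154.21°  ·
  (4,6): δ = 129.83°  ·
  (4,7): δ = 76.31°  ·
  (5,6): δ = 155.63°  ·
  (5,7): δ = 102.11°  ·
  (6,7): δ = 126.48°  ·
antipodal pairs: 13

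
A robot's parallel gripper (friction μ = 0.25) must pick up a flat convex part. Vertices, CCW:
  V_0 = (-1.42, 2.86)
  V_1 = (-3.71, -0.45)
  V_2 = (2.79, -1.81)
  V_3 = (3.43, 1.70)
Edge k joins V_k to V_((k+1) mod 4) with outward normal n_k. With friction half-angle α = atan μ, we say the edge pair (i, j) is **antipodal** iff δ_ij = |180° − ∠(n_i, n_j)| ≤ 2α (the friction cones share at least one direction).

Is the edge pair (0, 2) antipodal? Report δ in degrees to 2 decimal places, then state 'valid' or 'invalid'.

δ = 24.34°, valid

α = atan 0.25 = 14.04°;  2α = 28.07°
edge 0: e_0 = (-2.29, -3.31);  n_0 = (-0.8224, +0.5690)
edge 2: e_2 = (+0.64, +3.51);  n_2 = (+0.9838, -0.1794)
∠(n_0, n_2) = 155.66°
δ = |180° − 155.66°| = 24.34°
24.34° ≤ 2α = 28.07°  →  valid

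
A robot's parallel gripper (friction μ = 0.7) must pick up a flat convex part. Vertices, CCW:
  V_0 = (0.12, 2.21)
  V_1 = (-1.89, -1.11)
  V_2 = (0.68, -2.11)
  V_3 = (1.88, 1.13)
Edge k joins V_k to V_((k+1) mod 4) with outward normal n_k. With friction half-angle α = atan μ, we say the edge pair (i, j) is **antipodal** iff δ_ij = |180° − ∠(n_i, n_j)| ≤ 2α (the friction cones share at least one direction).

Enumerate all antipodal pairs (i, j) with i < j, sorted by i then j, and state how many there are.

count = 2; pairs: (0,2), (1,3)

α = atan 0.7 = 34.99°;  2α = 69.98°
n_0 = (-0.8554, +0.5179)
n_1 = (-0.3626, -0.9319)
n_2 = (+0.9377, -0.3473)
n_3 = (+0.5230, +0.8523)
  (0,1): δ = 80.07°  ·
  (0,2): δ = 10.87°  ✓
  (0,3): δ = 89.66°  ·
  (1,2): δ = 89.06°  ·
  (1,3): δ = 10.27°  ✓
  (2,3): δ = 101.21°  ·
antipodal pairs: 2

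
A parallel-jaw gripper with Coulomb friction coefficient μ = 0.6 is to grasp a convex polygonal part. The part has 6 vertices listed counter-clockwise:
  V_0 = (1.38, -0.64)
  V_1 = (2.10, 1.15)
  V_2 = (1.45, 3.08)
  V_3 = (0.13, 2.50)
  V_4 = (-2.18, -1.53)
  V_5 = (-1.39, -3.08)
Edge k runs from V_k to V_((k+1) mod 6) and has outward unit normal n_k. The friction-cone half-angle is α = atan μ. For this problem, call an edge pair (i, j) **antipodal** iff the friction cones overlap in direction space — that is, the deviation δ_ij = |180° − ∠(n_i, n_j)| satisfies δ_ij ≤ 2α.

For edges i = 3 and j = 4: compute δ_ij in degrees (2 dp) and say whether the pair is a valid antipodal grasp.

δ = 123.17°, invalid

α = atan 0.6 = 30.96°;  2α = 61.93°
edge 3: e_3 = (-2.31, -4.03);  n_3 = (-0.8676, +0.4973)
edge 4: e_4 = (+0.79, -1.55);  n_4 = (-0.8910, -0.4541)
∠(n_3, n_4) = 56.83°
δ = |180° − 56.83°| = 123.17°
123.17° > 2α = 61.93°  →  invalid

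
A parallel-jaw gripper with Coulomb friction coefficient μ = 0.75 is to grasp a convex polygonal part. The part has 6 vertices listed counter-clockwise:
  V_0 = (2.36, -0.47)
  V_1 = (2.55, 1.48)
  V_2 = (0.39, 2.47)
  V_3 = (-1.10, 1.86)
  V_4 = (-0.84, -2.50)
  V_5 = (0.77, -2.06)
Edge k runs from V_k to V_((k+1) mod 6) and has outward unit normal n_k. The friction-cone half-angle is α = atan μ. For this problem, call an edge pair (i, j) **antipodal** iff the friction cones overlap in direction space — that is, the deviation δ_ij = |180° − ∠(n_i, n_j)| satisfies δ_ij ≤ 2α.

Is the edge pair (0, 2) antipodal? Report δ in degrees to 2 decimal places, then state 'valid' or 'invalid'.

α = atan 0.75 = 36.87°;  2α = 73.74°
edge 0: e_0 = (+0.19, +1.95);  n_0 = (+0.9953, -0.0970)
edge 2: e_2 = (-1.49, -0.61);  n_2 = (-0.3789, +0.9254)
∠(n_0, n_2) = 117.83°
δ = |180° − 117.83°| = 62.17°
62.17° ≤ 2α = 73.74°  →  valid

δ = 62.17°, valid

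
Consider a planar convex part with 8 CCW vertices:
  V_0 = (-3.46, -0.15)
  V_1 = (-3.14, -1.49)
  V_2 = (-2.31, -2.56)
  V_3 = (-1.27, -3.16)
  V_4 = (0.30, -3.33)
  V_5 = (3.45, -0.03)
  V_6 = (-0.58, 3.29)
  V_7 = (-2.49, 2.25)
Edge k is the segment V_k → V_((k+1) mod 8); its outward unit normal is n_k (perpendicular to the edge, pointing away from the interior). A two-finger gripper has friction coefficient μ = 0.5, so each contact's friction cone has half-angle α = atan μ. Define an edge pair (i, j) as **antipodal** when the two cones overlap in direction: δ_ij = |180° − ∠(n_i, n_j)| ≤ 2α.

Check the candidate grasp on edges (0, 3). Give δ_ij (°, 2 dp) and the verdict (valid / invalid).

α = atan 0.5 = 26.57°;  2α = 53.13°
edge 0: e_0 = (+0.32, -1.34);  n_0 = (-0.9727, -0.2323)
edge 3: e_3 = (+1.57, -0.17);  n_3 = (-0.1077, -0.9942)
∠(n_0, n_3) = 70.39°
δ = |180° − 70.39°| = 109.61°
109.61° > 2α = 53.13°  →  invalid

δ = 109.61°, invalid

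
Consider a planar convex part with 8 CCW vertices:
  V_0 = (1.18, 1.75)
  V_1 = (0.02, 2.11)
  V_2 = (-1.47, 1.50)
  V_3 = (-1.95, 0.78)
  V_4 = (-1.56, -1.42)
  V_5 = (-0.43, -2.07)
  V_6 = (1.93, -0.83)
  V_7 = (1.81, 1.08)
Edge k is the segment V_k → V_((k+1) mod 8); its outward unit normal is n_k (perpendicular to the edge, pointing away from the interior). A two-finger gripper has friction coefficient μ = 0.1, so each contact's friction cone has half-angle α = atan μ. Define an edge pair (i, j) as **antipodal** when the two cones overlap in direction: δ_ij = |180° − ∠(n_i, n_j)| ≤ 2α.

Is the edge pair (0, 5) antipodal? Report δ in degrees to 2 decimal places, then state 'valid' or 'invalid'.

δ = 44.96°, invalid

α = atan 0.1 = 5.71°;  2α = 11.42°
edge 0: e_0 = (-1.16, +0.36);  n_0 = (+0.2964, +0.9551)
edge 5: e_5 = (+2.36, +1.24);  n_5 = (+0.4651, -0.8852)
∠(n_0, n_5) = 135.04°
δ = |180° − 135.04°| = 44.96°
44.96° > 2α = 11.42°  →  invalid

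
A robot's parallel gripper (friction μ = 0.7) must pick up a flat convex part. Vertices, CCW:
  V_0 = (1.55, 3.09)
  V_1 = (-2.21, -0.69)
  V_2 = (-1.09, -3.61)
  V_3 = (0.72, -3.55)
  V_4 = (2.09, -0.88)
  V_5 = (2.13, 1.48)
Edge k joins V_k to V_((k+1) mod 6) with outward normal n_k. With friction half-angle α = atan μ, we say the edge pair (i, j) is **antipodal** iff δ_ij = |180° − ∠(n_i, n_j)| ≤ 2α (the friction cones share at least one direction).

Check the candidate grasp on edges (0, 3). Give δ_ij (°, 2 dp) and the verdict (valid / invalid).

δ = 17.69°, valid

α = atan 0.7 = 34.99°;  2α = 69.98°
edge 0: e_0 = (-3.76, -3.78);  n_0 = (-0.7090, +0.7052)
edge 3: e_3 = (+1.37, +2.67);  n_3 = (+0.8897, -0.4565)
∠(n_0, n_3) = 162.31°
δ = |180° − 162.31°| = 17.69°
17.69° ≤ 2α = 69.98°  →  valid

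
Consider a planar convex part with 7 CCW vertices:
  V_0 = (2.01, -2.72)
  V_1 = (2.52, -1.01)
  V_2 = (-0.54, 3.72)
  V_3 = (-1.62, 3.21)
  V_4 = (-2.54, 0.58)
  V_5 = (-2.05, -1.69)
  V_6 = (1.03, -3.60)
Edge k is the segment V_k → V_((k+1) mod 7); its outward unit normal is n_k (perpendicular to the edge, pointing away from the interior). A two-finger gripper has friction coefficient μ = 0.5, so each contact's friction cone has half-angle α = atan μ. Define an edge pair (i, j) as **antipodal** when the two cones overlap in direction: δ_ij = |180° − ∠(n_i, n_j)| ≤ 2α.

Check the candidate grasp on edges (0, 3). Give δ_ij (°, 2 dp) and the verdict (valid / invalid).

δ = 2.67°, valid

α = atan 0.5 = 26.57°;  2α = 53.13°
edge 0: e_0 = (+0.51, +1.71);  n_0 = (+0.9583, -0.2858)
edge 3: e_3 = (-0.92, -2.63);  n_3 = (-0.9439, +0.3302)
∠(n_0, n_3) = 177.33°
δ = |180° − 177.33°| = 2.67°
2.67° ≤ 2α = 53.13°  →  valid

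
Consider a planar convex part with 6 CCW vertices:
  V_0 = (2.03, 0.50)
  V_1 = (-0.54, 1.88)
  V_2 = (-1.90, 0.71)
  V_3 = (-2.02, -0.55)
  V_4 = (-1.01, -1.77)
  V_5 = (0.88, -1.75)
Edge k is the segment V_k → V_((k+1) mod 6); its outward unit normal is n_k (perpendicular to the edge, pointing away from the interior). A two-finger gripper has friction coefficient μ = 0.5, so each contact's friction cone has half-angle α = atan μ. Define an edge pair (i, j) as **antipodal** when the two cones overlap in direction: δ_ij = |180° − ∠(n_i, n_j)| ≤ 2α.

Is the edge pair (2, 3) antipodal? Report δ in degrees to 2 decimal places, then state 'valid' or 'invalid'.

δ = 134.94°, invalid

α = atan 0.5 = 26.57°;  2α = 53.13°
edge 2: e_2 = (-0.12, -1.26);  n_2 = (-0.9955, +0.0948)
edge 3: e_3 = (+1.01, -1.22);  n_3 = (-0.7703, -0.6377)
∠(n_2, n_3) = 45.06°
δ = |180° − 45.06°| = 134.94°
134.94° > 2α = 53.13°  →  invalid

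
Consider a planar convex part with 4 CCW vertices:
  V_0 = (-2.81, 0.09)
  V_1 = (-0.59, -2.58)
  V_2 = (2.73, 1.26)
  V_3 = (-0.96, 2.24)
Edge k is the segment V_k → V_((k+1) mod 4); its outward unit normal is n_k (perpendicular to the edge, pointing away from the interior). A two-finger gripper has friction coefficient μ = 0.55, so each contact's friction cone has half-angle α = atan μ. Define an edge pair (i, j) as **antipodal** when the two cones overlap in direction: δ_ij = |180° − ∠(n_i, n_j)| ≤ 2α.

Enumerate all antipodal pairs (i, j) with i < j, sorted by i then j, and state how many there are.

count = 2; pairs: (0,2), (1,3)

α = atan 0.55 = 28.81°;  2α = 57.62°
n_0 = (-0.7689, -0.6393)
n_1 = (+0.7565, -0.6540)
n_2 = (+0.2567, +0.9665)
n_3 = (-0.7580, +0.6522)
  (0,1): δ = 80.59°  ·
  (0,2): δ = 35.38°  ✓
  (0,3): δ = 99.55°  ·
  (1,2): δ = 64.03°  ·
  (1,3): δ = 0.14°  ✓
  (2,3): δ = 115.84°  ·
antipodal pairs: 2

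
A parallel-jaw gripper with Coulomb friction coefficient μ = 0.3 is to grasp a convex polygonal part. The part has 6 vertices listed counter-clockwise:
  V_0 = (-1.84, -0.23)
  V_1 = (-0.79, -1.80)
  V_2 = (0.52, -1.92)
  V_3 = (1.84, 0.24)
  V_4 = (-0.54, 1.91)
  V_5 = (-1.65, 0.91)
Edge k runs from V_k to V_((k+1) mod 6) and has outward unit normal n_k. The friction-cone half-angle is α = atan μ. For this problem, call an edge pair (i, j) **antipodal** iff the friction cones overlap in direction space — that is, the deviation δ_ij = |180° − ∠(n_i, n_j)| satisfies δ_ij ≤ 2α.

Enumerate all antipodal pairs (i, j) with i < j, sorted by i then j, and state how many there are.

count = 4; pairs: (0,3), (1,3), (2,4), (2,5)

α = atan 0.3 = 16.70°;  2α = 33.40°
n_0 = (-0.8312, -0.5559)
n_1 = (-0.0912, -0.9958)
n_2 = (+0.8533, -0.5215)
n_3 = (+0.5744, +0.8186)
n_4 = (-0.6693, +0.7430)
n_5 = (-0.9864, +0.1644)
  (0,1): δ = 129.01°  ·
  (0,2): δ = 65.20°  ·
  (0,3): δ = 21.17°  ✓
  (0,4): δ = 98.24°  ·
  (0,5): δ = 136.76°  ·
  (1,2): δ = 116.20°  ·
  (1,3): δ = 29.82°  ✓
  (1,4): δ = 47.25°  ·
  (1,5): δ = 85.77°  ·
  (2,3): δ = 93.63°  ·
  (2,4): δ = 16.55°  ✓
  (2,5): δ = 21.97°  ✓
  (3,4): δ = 102.93°  ·
  (3,5): δ = 64.41°  ·
  (4,5): δ = 141.48°  ·
antipodal pairs: 4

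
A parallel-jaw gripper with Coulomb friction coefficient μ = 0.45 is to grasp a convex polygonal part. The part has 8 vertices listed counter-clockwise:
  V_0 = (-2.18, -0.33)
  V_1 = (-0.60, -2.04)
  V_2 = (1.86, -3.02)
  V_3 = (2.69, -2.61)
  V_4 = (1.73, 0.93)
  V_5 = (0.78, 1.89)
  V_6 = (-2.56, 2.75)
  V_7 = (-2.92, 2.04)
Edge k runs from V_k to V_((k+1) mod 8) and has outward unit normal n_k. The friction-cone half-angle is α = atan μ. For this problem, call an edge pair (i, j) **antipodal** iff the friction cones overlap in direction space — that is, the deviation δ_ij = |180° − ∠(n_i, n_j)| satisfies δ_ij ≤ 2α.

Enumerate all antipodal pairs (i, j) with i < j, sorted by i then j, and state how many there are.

α = atan 0.45 = 24.23°;  2α = 48.46°
n_0 = (-0.7345, -0.6786)
n_1 = (-0.3701, -0.9290)
n_2 = (+0.4429, -0.8966)
n_3 = (+0.9651, +0.2617)
n_4 = (+0.7108, +0.7034)
n_5 = (+0.2494, +0.9684)
n_6 = (-0.8919, +0.4522)
n_7 = (-0.9546, -0.2980)
  (0,1): δ = 154.46°  ·
  (0,2): δ = 106.45°  ·
  (0,3): δ = 27.56°  ✓
  (0,4): δ = 1.96°  ✓
  (0,5): δ = 32.82°  ✓
  (0,6): δ = 110.38°  ·
  (0,7): δ = 154.60°  ·
  (1,2): δ = 131.99°  ·
  (1,3): δ = 53.11°  ·
  (1,4): δ = 23.58°  ✓
  (1,5): δ = 7.28°  ✓
  (1,6): δ = 84.83°  ·
  (1,7): δ = 129.06°  ·
  (2,3): δ = 101.12°  ·
  (2,4): δ = 71.59°  ·
  (2,5): δ = 40.73°  ✓
  (2,6): δ = 36.82°  ✓
  (2,7): δ = 81.05°  ·
  (3,4): δ = 150.47°  ·
  (3,5): δ = 119.61°  ·
  (3,6): δ = 42.06°  ✓
  (3,7): δ = 2.17°  ✓
  (4,5): δ = 149.14°  ·
  (4,6): δ = 71.59°  ·
  (4,7): δ = 27.36°  ✓
  (5,6): δ = 102.45°  ·
  (5,7): δ = 58.22°  ·
  (6,7): δ = 135.77°  ·
antipodal pairs: 10

count = 10; pairs: (0,3), (0,4), (0,5), (1,4), (1,5), (2,5), (2,6), (3,6), (3,7), (4,7)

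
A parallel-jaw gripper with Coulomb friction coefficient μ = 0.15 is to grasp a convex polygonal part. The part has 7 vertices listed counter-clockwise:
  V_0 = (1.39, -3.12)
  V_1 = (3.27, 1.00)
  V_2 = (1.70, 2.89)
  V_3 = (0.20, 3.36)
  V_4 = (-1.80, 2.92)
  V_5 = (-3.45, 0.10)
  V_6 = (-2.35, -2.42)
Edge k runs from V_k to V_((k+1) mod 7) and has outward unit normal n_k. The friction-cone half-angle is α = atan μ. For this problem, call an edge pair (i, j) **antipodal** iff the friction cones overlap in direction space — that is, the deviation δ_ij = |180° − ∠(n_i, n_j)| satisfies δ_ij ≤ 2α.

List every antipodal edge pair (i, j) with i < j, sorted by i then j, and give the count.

count = 3; pairs: (0,4), (1,5), (2,6)

α = atan 0.15 = 8.53°;  2α = 17.06°
n_0 = (+0.9098, -0.4151)
n_1 = (+0.7692, +0.6390)
n_2 = (+0.2990, +0.9543)
n_3 = (-0.2149, +0.9766)
n_4 = (-0.8631, +0.5050)
n_5 = (-0.9165, -0.4001)
n_6 = (-0.1840, -0.9829)
  (0,1): δ = 115.76°  ·
  (0,2): δ = 82.87°  ·
  (0,3): δ = 53.06°  ·
  (0,4): δ = 5.80°  ✓
  (0,5): δ = 48.11°  ·
  (0,6): δ = 103.93°  ·
  (1,2): δ = 147.11°  ·
  (1,3): δ = 117.31°  ·
  (1,4): δ = 70.05°  ·
  (1,5): δ = 16.13°  ✓
  (1,6): δ = 39.68°  ·
  (2,3): δ = 150.20°  ·
  (2,4): δ = 102.93°  ·
  (2,5): δ = 49.02°  ·
  (2,6): δ = 6.80°  ✓
  (3,4): δ = 132.74°  ·
  (3,5): δ = 78.83°  ·
  (3,6): δ = 23.01°  ·
  (4,5): δ = 126.09°  ·
  (4,6): δ = 70.27°  ·
  (5,6): δ = 124.18°  ·
antipodal pairs: 3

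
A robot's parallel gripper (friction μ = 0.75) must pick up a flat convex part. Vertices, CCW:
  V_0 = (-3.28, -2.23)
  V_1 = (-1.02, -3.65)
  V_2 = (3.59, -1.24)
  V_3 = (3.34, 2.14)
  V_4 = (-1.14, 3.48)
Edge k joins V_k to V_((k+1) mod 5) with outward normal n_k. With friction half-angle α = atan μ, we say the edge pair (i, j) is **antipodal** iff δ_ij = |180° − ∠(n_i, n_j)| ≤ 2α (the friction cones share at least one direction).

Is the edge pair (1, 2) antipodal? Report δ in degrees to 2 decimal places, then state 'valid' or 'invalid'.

α = atan 0.75 = 36.87°;  2α = 73.74°
edge 1: e_1 = (+4.61, +2.41);  n_1 = (+0.4633, -0.8862)
edge 2: e_2 = (-0.25, +3.38);  n_2 = (+0.9973, +0.0738)
∠(n_1, n_2) = 66.63°
δ = |180° − 66.63°| = 113.37°
113.37° > 2α = 73.74°  →  invalid

δ = 113.37°, invalid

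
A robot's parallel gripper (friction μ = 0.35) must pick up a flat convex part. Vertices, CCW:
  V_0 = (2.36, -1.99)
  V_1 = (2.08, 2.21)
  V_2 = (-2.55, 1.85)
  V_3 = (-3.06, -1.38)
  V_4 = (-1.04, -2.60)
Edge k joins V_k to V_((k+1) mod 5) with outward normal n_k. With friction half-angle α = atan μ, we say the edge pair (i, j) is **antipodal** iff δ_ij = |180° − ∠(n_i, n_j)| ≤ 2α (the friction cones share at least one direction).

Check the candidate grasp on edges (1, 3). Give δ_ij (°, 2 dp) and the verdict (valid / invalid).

α = atan 0.35 = 19.29°;  2α = 38.58°
edge 1: e_1 = (-4.63, -0.36);  n_1 = (-0.0775, +0.9970)
edge 3: e_3 = (+2.02, -1.22);  n_3 = (-0.5170, -0.8560)
∠(n_1, n_3) = 144.42°
δ = |180° − 144.42°| = 35.58°
35.58° ≤ 2α = 38.58°  →  valid

δ = 35.58°, valid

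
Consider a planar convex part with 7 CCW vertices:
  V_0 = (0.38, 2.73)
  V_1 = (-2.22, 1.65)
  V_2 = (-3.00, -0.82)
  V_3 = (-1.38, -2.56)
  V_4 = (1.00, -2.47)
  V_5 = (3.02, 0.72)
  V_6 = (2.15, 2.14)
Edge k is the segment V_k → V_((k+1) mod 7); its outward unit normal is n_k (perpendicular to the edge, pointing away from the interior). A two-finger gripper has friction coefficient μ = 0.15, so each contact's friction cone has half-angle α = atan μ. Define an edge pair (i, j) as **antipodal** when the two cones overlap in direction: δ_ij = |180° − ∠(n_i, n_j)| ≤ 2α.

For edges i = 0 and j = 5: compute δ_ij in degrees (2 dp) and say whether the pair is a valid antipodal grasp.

δ = 98.94°, invalid

α = atan 0.15 = 8.53°;  2α = 17.06°
edge 0: e_0 = (-2.60, -1.08);  n_0 = (-0.3836, +0.9235)
edge 5: e_5 = (-0.87, +1.42);  n_5 = (+0.8527, +0.5224)
∠(n_0, n_5) = 81.06°
δ = |180° − 81.06°| = 98.94°
98.94° > 2α = 17.06°  →  invalid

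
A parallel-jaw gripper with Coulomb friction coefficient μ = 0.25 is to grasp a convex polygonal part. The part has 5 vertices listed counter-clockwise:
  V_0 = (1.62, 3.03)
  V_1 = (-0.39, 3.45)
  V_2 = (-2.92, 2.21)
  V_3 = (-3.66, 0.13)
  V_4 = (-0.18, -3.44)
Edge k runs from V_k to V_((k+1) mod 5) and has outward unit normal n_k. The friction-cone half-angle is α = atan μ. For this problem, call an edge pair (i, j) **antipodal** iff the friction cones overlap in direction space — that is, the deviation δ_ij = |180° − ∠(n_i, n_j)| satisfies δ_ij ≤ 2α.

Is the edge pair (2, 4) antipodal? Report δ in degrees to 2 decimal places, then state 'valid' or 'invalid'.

α = atan 0.25 = 14.04°;  2α = 28.07°
edge 2: e_2 = (-0.74, -2.08);  n_2 = (-0.9422, +0.3352)
edge 4: e_4 = (+1.80, +6.47);  n_4 = (+0.9634, -0.2680)
∠(n_2, n_4) = 175.96°
δ = |180° − 175.96°| = 4.04°
4.04° ≤ 2α = 28.07°  →  valid

δ = 4.04°, valid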